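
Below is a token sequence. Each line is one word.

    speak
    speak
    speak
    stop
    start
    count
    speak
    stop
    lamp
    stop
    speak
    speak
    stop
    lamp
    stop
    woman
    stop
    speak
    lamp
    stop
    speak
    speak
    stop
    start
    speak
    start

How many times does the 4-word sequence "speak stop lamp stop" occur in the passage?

Scanning the 23 overlapping 4-gram windows for "speak stop lamp stop":
  position 7–10: speak stop lamp stop
  position 12–15: speak stop lamp stop

2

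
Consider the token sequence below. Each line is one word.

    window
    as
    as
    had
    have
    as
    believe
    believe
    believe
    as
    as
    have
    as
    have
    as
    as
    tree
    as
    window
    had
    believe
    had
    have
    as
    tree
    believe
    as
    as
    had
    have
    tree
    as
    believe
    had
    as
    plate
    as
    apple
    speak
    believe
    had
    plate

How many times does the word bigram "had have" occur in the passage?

3

Scanning the 41 overlapping bigram windows for "had have":
  position 4–5: had have
  position 22–23: had have
  position 29–30: had have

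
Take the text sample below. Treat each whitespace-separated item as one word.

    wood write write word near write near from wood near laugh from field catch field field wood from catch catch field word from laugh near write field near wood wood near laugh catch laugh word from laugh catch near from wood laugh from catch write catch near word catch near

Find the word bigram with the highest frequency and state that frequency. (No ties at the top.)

Bigram frequencies (highest first):
  catch near: 3
  near write: 2
  near from: 2
  from wood: 2
  wood near: 2
  near laugh: 2
  … (30 more, each ≤ 2)

"catch near", 3 times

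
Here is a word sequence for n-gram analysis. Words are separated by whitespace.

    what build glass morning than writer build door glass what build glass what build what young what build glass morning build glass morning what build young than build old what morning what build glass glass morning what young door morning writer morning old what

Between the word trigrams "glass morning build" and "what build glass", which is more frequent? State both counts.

"glass morning build": 1 occurrence
"what build glass": 4 occurrences

"what build glass" (4 vs 1)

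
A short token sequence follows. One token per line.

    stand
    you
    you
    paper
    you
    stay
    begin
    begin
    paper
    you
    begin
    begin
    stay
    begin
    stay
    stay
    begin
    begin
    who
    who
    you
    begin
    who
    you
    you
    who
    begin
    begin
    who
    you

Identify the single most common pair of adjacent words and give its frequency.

Bigram frequencies (highest first):
  begin begin: 4
  stay begin: 3
  begin who: 3
  who you: 3
  you you: 2
  paper you: 2
  … (10 more, each ≤ 2)

"begin begin", 4 times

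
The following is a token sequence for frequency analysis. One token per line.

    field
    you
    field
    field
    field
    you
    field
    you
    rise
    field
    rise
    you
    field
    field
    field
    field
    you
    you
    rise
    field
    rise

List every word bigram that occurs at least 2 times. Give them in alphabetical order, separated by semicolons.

Bigram counts meeting the condition (at least 2 times):
  field field: 5
  field rise: 2
  field you: 4
  rise field: 2
  you field: 3
  you rise: 2

field field; field rise; field you; rise field; you field; you rise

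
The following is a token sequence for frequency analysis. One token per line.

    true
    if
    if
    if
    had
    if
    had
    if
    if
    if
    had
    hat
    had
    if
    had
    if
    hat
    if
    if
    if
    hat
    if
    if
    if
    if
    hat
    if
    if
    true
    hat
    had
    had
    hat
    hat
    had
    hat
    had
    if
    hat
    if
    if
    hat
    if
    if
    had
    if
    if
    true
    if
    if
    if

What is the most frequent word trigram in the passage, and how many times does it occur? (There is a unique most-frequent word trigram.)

"if if if", 6 times

Trigram frequencies (highest first):
  if if if: 6
  if hat if: 5
  hat if if: 5
  if had if: 4
  if if had: 3
  if if hat: 3
  … (16 more, each ≤ 2)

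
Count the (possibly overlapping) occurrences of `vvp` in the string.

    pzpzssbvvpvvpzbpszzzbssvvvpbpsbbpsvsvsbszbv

3

Sliding a length-3 window over the 43 characters (41 positions):
  position 8–10: vvp
  position 11–13: vvp
  position 25–27: vvp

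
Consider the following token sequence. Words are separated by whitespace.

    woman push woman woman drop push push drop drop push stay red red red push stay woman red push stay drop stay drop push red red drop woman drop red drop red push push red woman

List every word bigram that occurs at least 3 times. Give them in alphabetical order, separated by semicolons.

drop push; push stay; red push; red red

Bigram counts meeting the condition (at least 3 times):
  drop push: 3
  push stay: 3
  red push: 3
  red red: 3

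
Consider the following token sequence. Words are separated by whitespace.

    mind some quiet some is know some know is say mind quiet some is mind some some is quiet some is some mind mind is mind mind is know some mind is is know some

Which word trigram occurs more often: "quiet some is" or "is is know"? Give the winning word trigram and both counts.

"quiet some is" (3 vs 1)

"quiet some is": 3 occurrences
"is is know": 1 occurrence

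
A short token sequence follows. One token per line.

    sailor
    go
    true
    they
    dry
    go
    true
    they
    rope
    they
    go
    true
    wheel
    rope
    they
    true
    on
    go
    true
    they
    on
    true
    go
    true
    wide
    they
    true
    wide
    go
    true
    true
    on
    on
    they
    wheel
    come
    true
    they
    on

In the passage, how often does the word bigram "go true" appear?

Scanning the 38 overlapping bigram windows for "go true":
  position 2–3: go true
  position 6–7: go true
  position 11–12: go true
  position 18–19: go true
  position 23–24: go true
  position 29–30: go true

6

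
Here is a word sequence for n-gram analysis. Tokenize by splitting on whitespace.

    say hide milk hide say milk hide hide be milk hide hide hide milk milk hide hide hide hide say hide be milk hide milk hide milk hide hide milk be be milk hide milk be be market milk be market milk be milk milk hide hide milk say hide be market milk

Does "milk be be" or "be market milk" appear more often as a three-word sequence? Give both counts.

"be market milk" (3 vs 2)

"milk be be": 2 occurrences
"be market milk": 3 occurrences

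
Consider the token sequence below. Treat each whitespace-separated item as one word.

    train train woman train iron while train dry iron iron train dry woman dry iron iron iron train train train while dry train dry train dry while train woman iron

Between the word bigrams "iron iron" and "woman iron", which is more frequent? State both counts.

"iron iron": 3 occurrences
"woman iron": 1 occurrence

"iron iron" (3 vs 1)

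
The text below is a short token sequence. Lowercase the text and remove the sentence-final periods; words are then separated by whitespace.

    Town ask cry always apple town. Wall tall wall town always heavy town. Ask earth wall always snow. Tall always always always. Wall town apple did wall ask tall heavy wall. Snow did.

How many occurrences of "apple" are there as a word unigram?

Scanning the 33 tokens for "apple":
  position 5: apple
  position 25: apple

2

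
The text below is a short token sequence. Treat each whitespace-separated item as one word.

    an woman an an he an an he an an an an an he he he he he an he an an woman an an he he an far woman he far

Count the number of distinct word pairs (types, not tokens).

10

32 tokens → 31 bigram windows in total.
Repeated bigrams (each contributes count−1 duplicates):
  an an: 8
  an he: 5
  he an: 5
  he he: 5
  an woman: 2
  woman an: 2
21 duplicate windows → 31 − 21 = 10 distinct.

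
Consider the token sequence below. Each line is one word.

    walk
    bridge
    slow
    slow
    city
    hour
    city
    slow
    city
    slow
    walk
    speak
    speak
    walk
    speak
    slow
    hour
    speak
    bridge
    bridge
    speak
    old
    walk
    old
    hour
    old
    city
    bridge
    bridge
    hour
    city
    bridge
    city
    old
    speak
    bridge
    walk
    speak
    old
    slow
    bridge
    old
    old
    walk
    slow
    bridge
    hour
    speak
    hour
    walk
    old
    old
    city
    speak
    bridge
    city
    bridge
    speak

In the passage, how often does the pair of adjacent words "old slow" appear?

Scanning the 57 overlapping bigram windows for "old slow":
  position 39–40: old slow

1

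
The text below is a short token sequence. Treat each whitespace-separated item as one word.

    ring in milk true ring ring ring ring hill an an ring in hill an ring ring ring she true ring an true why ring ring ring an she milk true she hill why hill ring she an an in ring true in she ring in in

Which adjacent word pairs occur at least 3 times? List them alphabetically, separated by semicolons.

ring in; ring ring

Bigram counts meeting the condition (at least 3 times):
  ring in: 3
  ring ring: 7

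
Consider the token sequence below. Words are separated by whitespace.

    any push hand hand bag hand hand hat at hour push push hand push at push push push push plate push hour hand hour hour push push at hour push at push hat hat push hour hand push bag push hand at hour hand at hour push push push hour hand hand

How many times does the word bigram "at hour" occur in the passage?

4

Scanning the 51 overlapping bigram windows for "at hour":
  position 9–10: at hour
  position 28–29: at hour
  position 42–43: at hour
  position 45–46: at hour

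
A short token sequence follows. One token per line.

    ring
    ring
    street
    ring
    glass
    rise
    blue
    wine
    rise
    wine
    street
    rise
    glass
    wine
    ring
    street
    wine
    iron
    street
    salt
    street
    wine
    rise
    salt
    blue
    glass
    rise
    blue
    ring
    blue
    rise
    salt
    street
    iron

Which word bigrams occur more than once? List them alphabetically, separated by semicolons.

glass rise; ring street; rise blue; rise salt; salt street; street wine; wine rise

Bigram counts meeting the condition (more than once):
  glass rise: 2
  ring street: 2
  rise blue: 2
  rise salt: 2
  salt street: 2
  street wine: 2
  wine rise: 2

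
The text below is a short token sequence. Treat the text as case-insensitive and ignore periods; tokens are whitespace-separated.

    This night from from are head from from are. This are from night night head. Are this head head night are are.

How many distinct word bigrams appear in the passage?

18

22 tokens → 21 bigram windows in total.
Repeated bigrams (each contributes count−1 duplicates):
  are this: 2
  from are: 2
  from from: 2
3 duplicate windows → 21 − 3 = 18 distinct.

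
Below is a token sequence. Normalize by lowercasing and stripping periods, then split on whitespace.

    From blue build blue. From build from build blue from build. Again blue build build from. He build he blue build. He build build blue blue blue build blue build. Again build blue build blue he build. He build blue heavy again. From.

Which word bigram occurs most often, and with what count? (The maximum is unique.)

"build blue", 7 times

Bigram frequencies (highest first):
  build blue: 7
  blue build: 6
  he build: 4
  from build: 3
  build he: 3
  blue from: 2
  … (13 more, each ≤ 2)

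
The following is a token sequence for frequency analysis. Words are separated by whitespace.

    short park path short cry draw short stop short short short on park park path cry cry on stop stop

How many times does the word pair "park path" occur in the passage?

Scanning the 19 overlapping bigram windows for "park path":
  position 2–3: park path
  position 14–15: park path

2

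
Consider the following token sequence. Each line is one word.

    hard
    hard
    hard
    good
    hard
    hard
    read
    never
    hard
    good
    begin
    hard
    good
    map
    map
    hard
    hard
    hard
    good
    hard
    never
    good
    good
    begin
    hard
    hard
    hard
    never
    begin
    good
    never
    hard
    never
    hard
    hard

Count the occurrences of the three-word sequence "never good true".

0

Scanning the 33 overlapping trigram windows for "never good true":
  (none found)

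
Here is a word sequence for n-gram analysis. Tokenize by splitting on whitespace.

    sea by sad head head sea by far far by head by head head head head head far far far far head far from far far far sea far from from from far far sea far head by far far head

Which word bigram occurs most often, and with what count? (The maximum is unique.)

"far far", 8 times

Bigram frequencies (highest first):
  far far: 8
  head head: 5
  far head: 3
  sea by: 2
  by far: 2
  by head: 2
  … (11 more, each ≤ 2)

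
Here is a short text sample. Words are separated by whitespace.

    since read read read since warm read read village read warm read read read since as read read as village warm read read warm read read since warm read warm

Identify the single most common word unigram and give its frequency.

Unigram frequencies (highest first):
  read: 16
  warm: 6
  since: 4
  village: 2
  as: 2

"read", 16 times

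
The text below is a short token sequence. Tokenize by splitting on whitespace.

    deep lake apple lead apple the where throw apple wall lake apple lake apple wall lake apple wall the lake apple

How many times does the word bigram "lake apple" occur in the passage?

Scanning the 20 overlapping bigram windows for "lake apple":
  position 2–3: lake apple
  position 11–12: lake apple
  position 13–14: lake apple
  position 16–17: lake apple
  position 20–21: lake apple

5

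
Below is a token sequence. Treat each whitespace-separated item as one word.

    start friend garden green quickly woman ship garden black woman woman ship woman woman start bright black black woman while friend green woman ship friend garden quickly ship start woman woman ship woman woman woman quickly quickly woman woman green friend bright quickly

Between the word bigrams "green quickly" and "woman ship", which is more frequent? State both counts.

"woman ship" (4 vs 1)

"green quickly": 1 occurrence
"woman ship": 4 occurrences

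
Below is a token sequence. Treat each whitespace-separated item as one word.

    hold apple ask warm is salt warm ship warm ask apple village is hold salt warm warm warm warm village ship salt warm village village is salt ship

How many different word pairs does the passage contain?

28 tokens → 27 bigram windows in total.
Repeated bigrams (each contributes count−1 duplicates):
  salt warm: 3
  warm warm: 3
  is salt: 2
  village is: 2
  warm village: 2
7 duplicate windows → 27 − 7 = 20 distinct.

20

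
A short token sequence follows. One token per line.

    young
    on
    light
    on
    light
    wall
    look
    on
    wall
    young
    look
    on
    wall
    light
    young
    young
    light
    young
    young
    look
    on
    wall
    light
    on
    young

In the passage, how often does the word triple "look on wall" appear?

Scanning the 23 overlapping trigram windows for "look on wall":
  position 7–9: look on wall
  position 11–13: look on wall
  position 20–22: look on wall

3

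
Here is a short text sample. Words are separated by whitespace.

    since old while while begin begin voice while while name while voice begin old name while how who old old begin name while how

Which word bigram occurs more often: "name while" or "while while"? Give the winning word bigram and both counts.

"name while": 3 occurrences
"while while": 2 occurrences

"name while" (3 vs 2)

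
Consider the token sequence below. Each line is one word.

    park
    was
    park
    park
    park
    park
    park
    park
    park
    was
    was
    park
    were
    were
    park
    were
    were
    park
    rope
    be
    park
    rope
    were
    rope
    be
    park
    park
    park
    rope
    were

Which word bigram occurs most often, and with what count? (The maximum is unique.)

"park park", 8 times

Bigram frequencies (highest first):
  park park: 8
  park rope: 3
  park was: 2
  was park: 2
  park were: 2
  were were: 2
  … (6 more, each ≤ 2)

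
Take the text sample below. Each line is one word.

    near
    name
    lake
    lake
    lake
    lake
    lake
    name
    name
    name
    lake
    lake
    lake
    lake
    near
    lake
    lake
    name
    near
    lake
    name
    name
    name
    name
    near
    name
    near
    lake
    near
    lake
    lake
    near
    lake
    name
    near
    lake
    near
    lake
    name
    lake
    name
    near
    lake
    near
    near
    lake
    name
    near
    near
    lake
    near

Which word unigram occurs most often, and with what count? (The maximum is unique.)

"lake", 22 times

Unigram frequencies (highest first):
  lake: 22
  near: 15
  name: 14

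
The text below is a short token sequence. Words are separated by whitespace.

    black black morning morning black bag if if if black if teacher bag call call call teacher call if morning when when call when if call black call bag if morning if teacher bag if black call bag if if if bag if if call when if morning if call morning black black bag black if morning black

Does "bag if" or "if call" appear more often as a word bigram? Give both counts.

"bag if": 5 occurrences
"if call": 3 occurrences

"bag if" (5 vs 3)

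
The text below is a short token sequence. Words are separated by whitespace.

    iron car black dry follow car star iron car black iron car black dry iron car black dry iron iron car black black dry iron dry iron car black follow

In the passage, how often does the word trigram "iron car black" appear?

6

Scanning the 28 overlapping trigram windows for "iron car black":
  position 1–3: iron car black
  position 8–10: iron car black
  position 11–13: iron car black
  position 15–17: iron car black
  position 20–22: iron car black
  position 27–29: iron car black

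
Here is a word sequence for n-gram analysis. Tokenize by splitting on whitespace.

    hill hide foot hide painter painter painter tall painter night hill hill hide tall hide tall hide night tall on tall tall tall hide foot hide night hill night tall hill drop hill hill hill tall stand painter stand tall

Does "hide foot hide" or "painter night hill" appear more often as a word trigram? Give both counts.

"hide foot hide" (2 vs 1)

"hide foot hide": 2 occurrences
"painter night hill": 1 occurrence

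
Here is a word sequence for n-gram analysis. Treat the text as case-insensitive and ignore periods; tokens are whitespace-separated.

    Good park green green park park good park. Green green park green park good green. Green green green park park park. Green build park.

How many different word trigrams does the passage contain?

24 tokens → 22 trigram windows in total.
Repeated trigrams (each contributes count−1 duplicates):
  green green park: 3
  good park green: 2
  green green green: 2
  green park park: 2
  park green green: 2
6 duplicate windows → 22 − 6 = 16 distinct.

16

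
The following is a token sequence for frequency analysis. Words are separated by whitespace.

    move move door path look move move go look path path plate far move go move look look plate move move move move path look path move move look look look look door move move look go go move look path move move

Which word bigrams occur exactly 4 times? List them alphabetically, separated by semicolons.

Bigram counts meeting the condition (exactly 4 times):
  look look: 4
  move look: 4

look look; move look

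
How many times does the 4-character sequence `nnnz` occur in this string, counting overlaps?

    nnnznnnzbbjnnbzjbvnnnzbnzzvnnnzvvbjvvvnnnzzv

Sliding a length-4 window over the 44 characters (41 positions):
  position 1–4: nnnz
  position 5–8: nnnz
  position 19–22: nnnz
  position 28–31: nnnz
  position 39–42: nnnz

5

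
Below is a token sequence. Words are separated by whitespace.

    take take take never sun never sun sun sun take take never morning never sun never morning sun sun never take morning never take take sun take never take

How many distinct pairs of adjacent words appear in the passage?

12

29 tokens → 28 bigram windows in total.
Repeated bigrams (each contributes count−1 duplicates):
  take take: 4
  never sun: 3
  never take: 3
  sun never: 3
  sun sun: 3
  take never: 3
  morning never: 2
  never morning: 2
  … (1 more repeated)
16 duplicate windows → 28 − 16 = 12 distinct.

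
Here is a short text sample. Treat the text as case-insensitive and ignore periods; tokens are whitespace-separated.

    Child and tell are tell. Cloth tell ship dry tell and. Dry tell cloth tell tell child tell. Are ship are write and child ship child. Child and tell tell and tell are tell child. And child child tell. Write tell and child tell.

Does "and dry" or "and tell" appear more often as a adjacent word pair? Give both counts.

"and dry": 1 occurrence
"and tell": 3 occurrences

"and tell" (3 vs 1)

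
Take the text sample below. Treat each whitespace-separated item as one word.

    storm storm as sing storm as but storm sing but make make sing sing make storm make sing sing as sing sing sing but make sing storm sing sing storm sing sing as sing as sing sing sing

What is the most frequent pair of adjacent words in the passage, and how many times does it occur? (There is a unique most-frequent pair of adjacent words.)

"sing sing", 8 times

Bigram frequencies (highest first):
  sing sing: 8
  as sing: 4
  sing storm: 3
  storm sing: 3
  make sing: 3
  sing as: 3
  … (10 more, each ≤ 2)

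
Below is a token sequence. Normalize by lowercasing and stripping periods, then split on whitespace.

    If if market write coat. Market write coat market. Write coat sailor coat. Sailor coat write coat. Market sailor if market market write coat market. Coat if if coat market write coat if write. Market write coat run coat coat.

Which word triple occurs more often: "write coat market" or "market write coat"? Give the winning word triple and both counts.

"write coat market": 4 occurrences
"market write coat": 6 occurrences

"market write coat" (6 vs 4)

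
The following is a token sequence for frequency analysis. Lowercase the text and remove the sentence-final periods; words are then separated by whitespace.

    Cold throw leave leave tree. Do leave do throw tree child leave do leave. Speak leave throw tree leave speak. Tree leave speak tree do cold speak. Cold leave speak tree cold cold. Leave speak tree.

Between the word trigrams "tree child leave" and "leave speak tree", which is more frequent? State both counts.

"tree child leave": 1 occurrence
"leave speak tree": 4 occurrences

"leave speak tree" (4 vs 1)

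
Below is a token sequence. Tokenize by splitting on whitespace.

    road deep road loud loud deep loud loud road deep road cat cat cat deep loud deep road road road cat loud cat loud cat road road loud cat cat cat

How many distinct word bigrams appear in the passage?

14

31 tokens → 30 bigram windows in total.
Repeated bigrams (each contributes count−1 duplicates):
  cat cat: 4
  deep road: 3
  loud cat: 3
  road road: 3
  cat loud: 2
  deep loud: 2
  loud deep: 2
  loud loud: 2
  … (3 more repeated)
16 duplicate windows → 30 − 16 = 14 distinct.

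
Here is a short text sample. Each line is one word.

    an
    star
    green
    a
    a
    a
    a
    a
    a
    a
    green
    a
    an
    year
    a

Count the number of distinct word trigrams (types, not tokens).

15 tokens → 13 trigram windows in total.
Repeated trigrams (each contributes count−1 duplicates):
  a a a: 5
4 duplicate windows → 13 − 4 = 9 distinct.

9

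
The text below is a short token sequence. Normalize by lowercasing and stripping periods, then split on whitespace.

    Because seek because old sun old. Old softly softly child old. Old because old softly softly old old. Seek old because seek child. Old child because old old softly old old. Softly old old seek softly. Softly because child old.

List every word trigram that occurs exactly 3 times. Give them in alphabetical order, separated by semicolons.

old old softly; softly old old

Trigram counts meeting the condition (exactly 3 times):
  old old softly: 3
  softly old old: 3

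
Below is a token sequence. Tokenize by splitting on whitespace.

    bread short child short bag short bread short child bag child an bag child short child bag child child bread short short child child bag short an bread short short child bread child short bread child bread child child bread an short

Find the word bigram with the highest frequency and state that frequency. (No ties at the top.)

Bigram frequencies (highest first):
  short child: 5
  bread short: 4
  child bread: 4
  child short: 3
  child bag: 3
  bag child: 3
  … (12 more, each ≤ 3)

"short child", 5 times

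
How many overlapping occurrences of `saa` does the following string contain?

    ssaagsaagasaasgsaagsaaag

Sliding a length-3 window over the 24 characters (22 positions):
  position 2–4: saa
  position 6–8: saa
  position 11–13: saa
  position 16–18: saa
  position 20–22: saa

5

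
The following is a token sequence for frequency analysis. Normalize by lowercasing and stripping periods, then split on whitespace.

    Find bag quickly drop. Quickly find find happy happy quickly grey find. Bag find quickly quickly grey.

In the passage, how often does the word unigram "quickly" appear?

Scanning the 17 tokens for "quickly":
  position 3: quickly
  position 5: quickly
  position 10: quickly
  position 15: quickly
  position 16: quickly

5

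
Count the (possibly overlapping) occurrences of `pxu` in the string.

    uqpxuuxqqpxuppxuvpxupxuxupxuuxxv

6

Sliding a length-3 window over the 32 characters (30 positions):
  position 3–5: pxu
  position 10–12: pxu
  position 14–16: pxu
  position 18–20: pxu
  position 21–23: pxu
  position 26–28: pxu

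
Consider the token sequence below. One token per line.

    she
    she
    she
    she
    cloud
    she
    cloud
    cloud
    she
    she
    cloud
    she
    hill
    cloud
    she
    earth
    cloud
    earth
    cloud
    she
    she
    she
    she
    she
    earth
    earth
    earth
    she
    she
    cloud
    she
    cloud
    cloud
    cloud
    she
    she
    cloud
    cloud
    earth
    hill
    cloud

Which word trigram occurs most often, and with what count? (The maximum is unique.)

"she she she", 5 times

Trigram frequencies (highest first):
  she she she: 5
  she she cloud: 4
  she cloud she: 3
  she cloud cloud: 3
  cloud she she: 3
  cloud she cloud: 2
  … (18 more, each ≤ 2)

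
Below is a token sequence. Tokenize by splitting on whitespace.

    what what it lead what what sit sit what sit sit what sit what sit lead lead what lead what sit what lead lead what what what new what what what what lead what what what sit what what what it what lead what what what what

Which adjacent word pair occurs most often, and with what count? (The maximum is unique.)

"what what", 14 times

Bigram frequencies (highest first):
  what what: 14
  lead what: 6
  what sit: 6
  sit what: 5
  what lead: 4
  what it: 2
  … (7 more, each ≤ 2)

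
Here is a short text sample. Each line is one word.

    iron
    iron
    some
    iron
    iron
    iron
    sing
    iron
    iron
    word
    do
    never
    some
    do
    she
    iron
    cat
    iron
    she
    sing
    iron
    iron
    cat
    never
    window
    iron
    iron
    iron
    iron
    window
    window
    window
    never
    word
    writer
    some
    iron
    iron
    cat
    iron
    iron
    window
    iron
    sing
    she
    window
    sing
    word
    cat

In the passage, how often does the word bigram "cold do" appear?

0

Scanning the 48 overlapping bigram windows for "cold do":
  (none found)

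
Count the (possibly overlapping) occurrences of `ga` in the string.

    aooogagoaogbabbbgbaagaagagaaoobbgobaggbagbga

5

Sliding a length-2 window over the 44 characters (43 positions):
  position 5–6: ga
  position 21–22: ga
  position 24–25: ga
  position 26–27: ga
  position 43–44: ga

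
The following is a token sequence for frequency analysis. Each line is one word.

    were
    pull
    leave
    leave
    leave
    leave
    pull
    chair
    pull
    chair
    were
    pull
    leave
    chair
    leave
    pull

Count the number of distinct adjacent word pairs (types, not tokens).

9

16 tokens → 15 bigram windows in total.
Repeated bigrams (each contributes count−1 duplicates):
  leave leave: 3
  leave pull: 2
  pull chair: 2
  pull leave: 2
  were pull: 2
6 duplicate windows → 15 − 6 = 9 distinct.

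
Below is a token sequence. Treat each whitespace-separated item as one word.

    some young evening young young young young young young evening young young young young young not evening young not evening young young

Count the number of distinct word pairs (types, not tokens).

22 tokens → 21 bigram windows in total.
Repeated bigrams (each contributes count−1 duplicates):
  young young: 10
  evening young: 4
  not evening: 2
  young evening: 2
  young not: 2
15 duplicate windows → 21 − 15 = 6 distinct.

6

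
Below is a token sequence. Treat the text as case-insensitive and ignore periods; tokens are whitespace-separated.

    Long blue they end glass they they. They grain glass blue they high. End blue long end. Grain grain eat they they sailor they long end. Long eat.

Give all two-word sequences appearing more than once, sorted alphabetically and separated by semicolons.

blue they; long end; they they

Bigram counts meeting the condition (more than once):
  blue they: 2
  long end: 2
  they they: 3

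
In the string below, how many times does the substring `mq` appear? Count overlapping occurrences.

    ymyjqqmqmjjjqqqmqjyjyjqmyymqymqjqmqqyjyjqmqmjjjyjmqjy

Sliding a length-2 window over the 53 characters (52 positions):
  position 7–8: mq
  position 16–17: mq
  position 27–28: mq
  position 30–31: mq
  position 34–35: mq
  position 42–43: mq
  position 50–51: mq

7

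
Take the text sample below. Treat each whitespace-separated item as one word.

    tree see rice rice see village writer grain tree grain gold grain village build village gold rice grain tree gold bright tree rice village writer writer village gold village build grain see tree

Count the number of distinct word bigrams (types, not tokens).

28

33 tokens → 32 bigram windows in total.
Repeated bigrams (each contributes count−1 duplicates):
  grain tree: 2
  village build: 2
  village gold: 2
  village writer: 2
4 duplicate windows → 32 − 4 = 28 distinct.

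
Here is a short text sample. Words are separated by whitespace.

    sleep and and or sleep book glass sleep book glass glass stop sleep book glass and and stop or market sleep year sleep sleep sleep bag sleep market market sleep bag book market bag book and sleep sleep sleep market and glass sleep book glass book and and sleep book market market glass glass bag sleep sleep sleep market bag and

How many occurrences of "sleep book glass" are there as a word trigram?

4

Scanning the 59 overlapping trigram windows for "sleep book glass":
  position 5–7: sleep book glass
  position 8–10: sleep book glass
  position 13–15: sleep book glass
  position 43–45: sleep book glass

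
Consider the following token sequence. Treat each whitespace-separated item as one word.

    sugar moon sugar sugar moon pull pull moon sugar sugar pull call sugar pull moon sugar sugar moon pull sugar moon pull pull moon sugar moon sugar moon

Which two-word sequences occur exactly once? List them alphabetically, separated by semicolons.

Bigram counts meeting the condition (exactly once):
  call sugar: 1
  pull call: 1
  pull sugar: 1

call sugar; pull call; pull sugar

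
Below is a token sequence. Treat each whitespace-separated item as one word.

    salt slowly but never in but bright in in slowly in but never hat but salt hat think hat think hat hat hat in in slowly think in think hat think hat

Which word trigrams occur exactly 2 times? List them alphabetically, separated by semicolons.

in in slowly; think hat think

Trigram counts meeting the condition (exactly 2 times):
  in in slowly: 2
  think hat think: 2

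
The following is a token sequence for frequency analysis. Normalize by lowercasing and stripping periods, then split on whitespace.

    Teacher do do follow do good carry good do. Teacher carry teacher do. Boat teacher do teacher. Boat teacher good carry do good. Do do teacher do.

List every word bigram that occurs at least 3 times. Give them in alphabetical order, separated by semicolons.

Bigram counts meeting the condition (at least 3 times):
  do teacher: 3
  teacher do: 4

do teacher; teacher do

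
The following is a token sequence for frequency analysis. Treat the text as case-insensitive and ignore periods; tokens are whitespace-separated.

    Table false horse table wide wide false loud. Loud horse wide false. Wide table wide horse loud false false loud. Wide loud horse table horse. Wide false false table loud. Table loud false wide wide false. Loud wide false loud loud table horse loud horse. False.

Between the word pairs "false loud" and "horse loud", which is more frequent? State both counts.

"false loud": 4 occurrences
"horse loud": 2 occurrences

"false loud" (4 vs 2)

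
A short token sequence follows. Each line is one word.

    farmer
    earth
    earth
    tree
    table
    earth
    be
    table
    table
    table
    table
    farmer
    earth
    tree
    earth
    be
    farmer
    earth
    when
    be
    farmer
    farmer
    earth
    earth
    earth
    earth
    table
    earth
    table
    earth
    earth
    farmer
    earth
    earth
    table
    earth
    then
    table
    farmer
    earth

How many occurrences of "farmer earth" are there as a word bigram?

Scanning the 39 overlapping bigram windows for "farmer earth":
  position 1–2: farmer earth
  position 12–13: farmer earth
  position 17–18: farmer earth
  position 22–23: farmer earth
  position 32–33: farmer earth
  position 39–40: farmer earth

6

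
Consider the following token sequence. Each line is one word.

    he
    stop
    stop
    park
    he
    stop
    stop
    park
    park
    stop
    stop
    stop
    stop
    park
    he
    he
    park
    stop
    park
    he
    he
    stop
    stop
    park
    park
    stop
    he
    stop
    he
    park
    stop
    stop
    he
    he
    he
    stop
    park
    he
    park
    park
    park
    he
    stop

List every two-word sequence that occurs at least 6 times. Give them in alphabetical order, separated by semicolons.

Bigram counts meeting the condition (at least 6 times):
  he stop: 6
  stop park: 6
  stop stop: 7

he stop; stop park; stop stop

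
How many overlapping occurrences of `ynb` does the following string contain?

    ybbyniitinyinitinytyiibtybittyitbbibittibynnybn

Sliding a length-3 window over the 47 characters (45 positions):
  (no match at any position)

0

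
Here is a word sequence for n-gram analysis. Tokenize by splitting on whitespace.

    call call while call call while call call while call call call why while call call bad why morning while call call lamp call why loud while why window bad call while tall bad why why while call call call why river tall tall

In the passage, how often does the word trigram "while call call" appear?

Scanning the 42 overlapping trigram windows for "while call call":
  position 3–5: while call call
  position 6–8: while call call
  position 9–11: while call call
  position 14–16: while call call
  position 20–22: while call call
  position 37–39: while call call

6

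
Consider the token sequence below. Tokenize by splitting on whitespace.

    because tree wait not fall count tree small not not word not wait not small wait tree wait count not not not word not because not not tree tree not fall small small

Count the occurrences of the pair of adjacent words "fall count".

1

Scanning the 32 overlapping bigram windows for "fall count":
  position 5–6: fall count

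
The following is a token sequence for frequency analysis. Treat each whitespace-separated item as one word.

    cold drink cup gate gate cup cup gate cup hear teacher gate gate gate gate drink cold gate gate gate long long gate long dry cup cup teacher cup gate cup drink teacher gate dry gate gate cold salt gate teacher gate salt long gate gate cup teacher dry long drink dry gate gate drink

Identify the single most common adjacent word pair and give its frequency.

"gate gate", 9 times

Bigram frequencies (highest first):
  gate gate: 9
  gate cup: 4
  cup gate: 3
  teacher gate: 3
  cup cup: 2
  gate drink: 2
  … (27 more, each ≤ 2)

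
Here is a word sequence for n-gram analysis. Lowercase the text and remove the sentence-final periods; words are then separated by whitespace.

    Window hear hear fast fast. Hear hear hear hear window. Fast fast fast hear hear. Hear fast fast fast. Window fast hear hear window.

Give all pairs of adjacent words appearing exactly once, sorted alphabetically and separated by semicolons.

Bigram counts meeting the condition (exactly once):
  fast window: 1
  window hear: 1

fast window; window hear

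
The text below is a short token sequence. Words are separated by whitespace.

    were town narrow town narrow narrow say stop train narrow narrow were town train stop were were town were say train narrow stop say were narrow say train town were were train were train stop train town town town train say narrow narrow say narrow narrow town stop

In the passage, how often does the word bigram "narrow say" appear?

3

Scanning the 47 overlapping bigram windows for "narrow say":
  position 6–7: narrow say
  position 26–27: narrow say
  position 43–44: narrow say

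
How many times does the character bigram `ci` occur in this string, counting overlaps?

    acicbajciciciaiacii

5

Sliding a length-2 window over the 19 characters (18 positions):
  position 2–3: ci
  position 8–9: ci
  position 10–11: ci
  position 12–13: ci
  position 17–18: ci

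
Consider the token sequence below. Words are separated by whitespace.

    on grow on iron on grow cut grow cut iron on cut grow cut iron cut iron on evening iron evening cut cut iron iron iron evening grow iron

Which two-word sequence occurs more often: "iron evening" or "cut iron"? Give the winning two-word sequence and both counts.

"cut iron" (4 vs 2)

"iron evening": 2 occurrences
"cut iron": 4 occurrences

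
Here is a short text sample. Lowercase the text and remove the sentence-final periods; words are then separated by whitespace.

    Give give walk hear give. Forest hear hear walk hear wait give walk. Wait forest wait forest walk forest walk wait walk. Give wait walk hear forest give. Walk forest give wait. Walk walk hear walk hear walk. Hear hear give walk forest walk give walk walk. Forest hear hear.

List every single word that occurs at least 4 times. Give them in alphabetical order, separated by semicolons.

forest; give; hear; wait; walk

Unigram counts meeting the condition (at least 4 times):
  forest: 8
  give: 9
  hear: 11
  wait: 6
  walk: 16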